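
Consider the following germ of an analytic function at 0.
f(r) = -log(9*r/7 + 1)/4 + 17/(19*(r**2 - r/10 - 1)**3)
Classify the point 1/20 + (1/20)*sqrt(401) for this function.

The point is a pole of order 3.

The denominator factor r**2 - r/10 - 1 vanishes at 1/20 + (1/20)*sqrt(401) and appears to the power 3; the numerator there equals 17/19, nonzero, and no other factor vanishes.
The branch terms are analytic at this point.
Hence a pole whose order is the multiplicity, 3.


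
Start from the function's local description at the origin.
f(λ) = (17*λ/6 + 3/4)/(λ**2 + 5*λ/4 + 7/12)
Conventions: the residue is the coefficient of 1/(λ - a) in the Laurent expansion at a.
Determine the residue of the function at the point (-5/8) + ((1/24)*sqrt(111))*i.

The residue is (17/12) + ((49/444)*sqrt(111))*i.

The factor λ**2 + 5*λ/4 + 7/12 splits as (λ - a)(λ - a') with a = (-5/8) + ((1/24)*sqrt(111))*i, a' = (-5/8) - ((1/24)*sqrt(111))*i. At the order-1 pole a set g(λ) = (λ - a)*f(λ) = [17*λ/6 + 3/4] / (λ - a').
Simple pole: residue = g(a) at a = (-5/8) + ((1/24)*sqrt(111))*i, which is (17/12) + ((49/444)*sqrt(111))*i.


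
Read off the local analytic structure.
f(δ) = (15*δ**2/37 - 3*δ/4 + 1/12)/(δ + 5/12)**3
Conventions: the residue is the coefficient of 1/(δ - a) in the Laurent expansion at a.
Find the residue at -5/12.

The residue is 15/37.

At the order-3 pole -5/12 set g(δ) = (δ - (-5/12))^3*f(δ) = 15*δ**2/37 - 3*δ/4 + 1/12.
Order-3 pole: residue = g''(a)/2; g''(-5/12) = 30/37, so the residue is 15/37.


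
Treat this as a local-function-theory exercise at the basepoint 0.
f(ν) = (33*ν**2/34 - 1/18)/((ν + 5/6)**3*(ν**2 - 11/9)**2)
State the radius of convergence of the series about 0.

Denominator factor (ν**2 - 11/9)^2: discriminant 44/9, real irrational roots (1/3)*sqrt(11) and -(1/3)*sqrt(11); poles of order 2, moduli (1/3)*sqrt(11) and (1/3)*sqrt(11).
Denominator factor (ν + 5/6)^3: pole of order 3 at -5/6, modulus 5/6.
The radius of convergence is the smallest modulus among the singular points: 5/6.

The radius of convergence is 5/6.


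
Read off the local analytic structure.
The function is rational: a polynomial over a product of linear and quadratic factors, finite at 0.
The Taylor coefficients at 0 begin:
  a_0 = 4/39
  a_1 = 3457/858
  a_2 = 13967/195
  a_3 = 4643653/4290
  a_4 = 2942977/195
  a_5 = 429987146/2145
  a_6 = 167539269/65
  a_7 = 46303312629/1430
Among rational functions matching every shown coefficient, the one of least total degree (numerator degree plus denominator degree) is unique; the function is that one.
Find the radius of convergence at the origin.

No rational of total degree below 6 reproduces all 8 coefficients; solving the [2/4] Pade equations on them gives f(r) = (-22*r**2/5 + 39*r/22 + 4/39)/(r**2 - 11*r + 1)**2, whose expansion matches every shown term.
Denominator factor (r**2 - 11*r + 1)^2: discriminant 117, real irrational roots 11/2 + (3/2)*sqrt(13) and 11/2 - (3/2)*sqrt(13); poles of order 2, moduli 11/2 + (3/2)*sqrt(13) and 11/2 - (3/2)*sqrt(13).
The radius of convergence is the smallest modulus among the singular points: 11/2 - (3/2)*sqrt(13).

The radius of convergence is 11/2 - (3/2)*sqrt(13).


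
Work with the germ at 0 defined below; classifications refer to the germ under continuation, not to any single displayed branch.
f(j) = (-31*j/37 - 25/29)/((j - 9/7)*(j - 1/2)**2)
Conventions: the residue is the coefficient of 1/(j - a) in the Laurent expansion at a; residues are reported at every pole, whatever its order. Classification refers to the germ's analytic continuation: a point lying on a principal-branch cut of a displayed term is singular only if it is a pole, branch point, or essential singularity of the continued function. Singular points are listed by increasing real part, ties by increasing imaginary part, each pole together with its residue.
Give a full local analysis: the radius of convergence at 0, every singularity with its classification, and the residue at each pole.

Radius of convergence at 0: 1/2.
At 1/2: a pole of order 2; residue 407848/129833.
At 9/7: a pole of order 1; residue -407848/129833.

Denominator factor (j - 9/7): pole of order 1 at 9/7, modulus 9/7.
Denominator factor (j - 1/2)^2: pole of order 2 at 1/2, modulus 1/2.
The radius of convergence is the smallest modulus among the singular points: 1/2.
At the order-2 pole 1/2 set g(j) = (j - (1/2))^2*f(j) = (-31*j/37 - 25/29)/(j - 9/7).
Order-2 pole: residue = g'(a); g'(1/2) = 407848/129833, so the residue is 407848/129833.
At the order-1 pole 9/7 set g(j) = (j - (9/7))*f(j) = (-31*j/37 - 25/29)/(j - 1/2)**2.
Simple pole: residue = g(a) at a = 9/7, which is -407848/129833.
List the singular points by increasing real part (a conjugate pair: the negative imaginary part first).


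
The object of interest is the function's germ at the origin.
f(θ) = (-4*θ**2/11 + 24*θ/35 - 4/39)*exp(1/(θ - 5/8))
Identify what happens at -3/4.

There is no denominator, hence no pole anywhere.
The essential point of exp(1/(θ - (5/8))) is 5/8, not -3/4.
So the germ continues analytically to -3/4.

The point is a regular point.


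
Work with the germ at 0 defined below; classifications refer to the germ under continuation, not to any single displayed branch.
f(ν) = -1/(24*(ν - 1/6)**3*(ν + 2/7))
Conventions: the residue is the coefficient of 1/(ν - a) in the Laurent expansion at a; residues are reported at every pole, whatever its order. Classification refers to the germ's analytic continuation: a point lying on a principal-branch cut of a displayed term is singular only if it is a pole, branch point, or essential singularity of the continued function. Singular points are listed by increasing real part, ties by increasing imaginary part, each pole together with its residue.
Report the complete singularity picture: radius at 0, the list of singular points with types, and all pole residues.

Denominator factor (ν + 2/7): pole of order 1 at -2/7, modulus 2/7.
Denominator factor (ν - 1/6)^3: pole of order 3 at 1/6, modulus 1/6.
The radius of convergence is the smallest modulus among the singular points: 1/6.
At the order-1 pole -2/7 set g(ν) = (ν - (-2/7))*f(ν) = -1/(24*(ν - 1/6)**3).
Simple pole: residue = g(a) at a = -2/7, which is 3087/6859.
At the order-3 pole 1/6 set g(ν) = (ν - (1/6))^3*f(ν) = -1/(24*(ν + 2/7)).
Order-3 pole: residue = g''(a)/2; g''(1/6) = -6174/6859, so the residue is -3087/6859.
List the singular points by increasing real part (a conjugate pair: the negative imaginary part first).

Radius of convergence at 0: 1/6.
At -2/7: a pole of order 1; residue 3087/6859.
At 1/6: a pole of order 3; residue -3087/6859.


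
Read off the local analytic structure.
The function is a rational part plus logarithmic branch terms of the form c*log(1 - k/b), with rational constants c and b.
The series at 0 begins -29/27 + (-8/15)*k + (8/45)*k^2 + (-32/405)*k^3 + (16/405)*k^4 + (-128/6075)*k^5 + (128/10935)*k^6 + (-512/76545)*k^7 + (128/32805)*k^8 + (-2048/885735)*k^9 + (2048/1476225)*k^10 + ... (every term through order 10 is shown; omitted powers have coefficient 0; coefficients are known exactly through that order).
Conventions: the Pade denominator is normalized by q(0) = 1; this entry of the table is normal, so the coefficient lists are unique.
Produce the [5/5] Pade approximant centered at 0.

The Pade approximant has numerator coefficients [-29/27, -941/405, -19376/10935, -6284/10935, -16888/229635, -25528/10333575]; denominator coefficients [1, 5/3, 80/81, 20/81, 40/1701, 8/15309].

Taylor coefficients needed (read off): a_0 = -29/27, a_1 = -8/15, a_2 = 8/45, a_3 = -32/405, a_4 = 16/405, a_5 = -128/6075, a_6 = 128/10935, a_7 = -512/76545, a_8 = 128/32805, a_9 = -2048/885735, a_10 = 2048/1476225.
Write the denominator as Q(k) = 1 + q1*k + q2*k^2 + q3*k^3 + q4*k^4 + q5*k^5. Requiring Q*f - P = O(k^11) with deg P <= 5 kills the coefficients of k^6..k^10 in Q*f:
  k^6: a_6 + q1*a_5 + q2*a_4 + q3*a_3 + q4*a_2 + q5*a_1 = 0, i.e. 128/10935 + (-128/6075)*q1 + (16/405)*q2 + (-32/405)*q3 + (8/45)*q4 + (-8/15)*q5 = 0.
  k^7: a_7 + q1*a_6 + q2*a_5 + q3*a_4 + q4*a_3 + q5*a_2 = 0, i.e. -512/76545 + (128/10935)*q1 + (-128/6075)*q2 + (16/405)*q3 + (-32/405)*q4 + (8/45)*q5 = 0.
  k^8: a_8 + q1*a_7 + q2*a_6 + q3*a_5 + q4*a_4 + q5*a_3 = 0, i.e. 128/32805 + (-512/76545)*q1 + (128/10935)*q2 + (-128/6075)*q3 + (16/405)*q4 + (-32/405)*q5 = 0.
  k^9: a_9 + q1*a_8 + q2*a_7 + q3*a_6 + q4*a_5 + q5*a_4 = 0, i.e. -2048/885735 + (128/32805)*q1 + (-512/76545)*q2 + (128/10935)*q3 + (-128/6075)*q4 + (16/405)*q5 = 0.
  k^10: a_10 + q1*a_9 + q2*a_8 + q3*a_7 + q4*a_6 + q5*a_5 = 0, i.e. 2048/1476225 + (-2048/885735)*q1 + (128/32805)*q2 + (-512/76545)*q3 + (128/10935)*q4 + (-128/6075)*q5 = 0.
Solving this linear system: q1 = 5/3, q2 = 80/81, q3 = 20/81, q4 = 40/1701, q5 = 8/15309.
The numerator is Q*f truncated at degree 5: P0 = a_0 = -29/27; P1 = a_1 + q1*a_0 = -941/405; P2 = a_2 + q1*a_1 + q2*a_0 = -19376/10935; P3 = a_3 + q1*a_2 + q2*a_1 + q3*a_0 = -6284/10935; P4 = a_4 + q1*a_3 + q2*a_2 + q3*a_1 + q4*a_0 = -16888/229635; P5 = a_5 + q1*a_4 + q2*a_3 + q3*a_2 + q4*a_1 + q5*a_0 = -25528/10333575.


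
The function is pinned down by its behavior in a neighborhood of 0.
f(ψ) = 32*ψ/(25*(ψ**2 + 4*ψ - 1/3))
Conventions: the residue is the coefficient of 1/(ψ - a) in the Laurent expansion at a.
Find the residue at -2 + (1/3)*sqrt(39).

The factor ψ**2 + 4*ψ - 1/3 splits as (ψ - a)(ψ - a') with a = -2 + (1/3)*sqrt(39), a' = -2 - (1/3)*sqrt(39). At the order-1 pole a set g(ψ) = (ψ - a)*f(ψ) = [32*ψ/25] / (ψ - a').
Simple pole: residue = g(a) at a = -2 + (1/3)*sqrt(39), which is 16/25 - (32/325)*sqrt(39).

The residue is 16/25 - (32/325)*sqrt(39).


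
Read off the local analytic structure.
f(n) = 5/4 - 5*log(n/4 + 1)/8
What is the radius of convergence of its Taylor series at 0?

The radius of convergence is 4.

Branch term (-5/8)*log(1 - n/(-4)): its argument vanishes at n = -4, a logarithmic branch point, modulus 4.
The radius of convergence is the smallest modulus among the singular points: 4.


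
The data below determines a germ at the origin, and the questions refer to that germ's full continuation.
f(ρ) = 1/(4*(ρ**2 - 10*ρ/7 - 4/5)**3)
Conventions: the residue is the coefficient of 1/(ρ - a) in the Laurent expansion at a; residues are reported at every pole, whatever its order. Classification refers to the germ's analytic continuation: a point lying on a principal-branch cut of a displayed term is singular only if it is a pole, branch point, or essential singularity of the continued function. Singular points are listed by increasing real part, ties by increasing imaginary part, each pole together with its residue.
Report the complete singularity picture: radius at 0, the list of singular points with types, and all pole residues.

Radius of convergence at 0: -5/7 + (1/35)*sqrt(1605).
At 5/7 - (1/35)*sqrt(1605): a pole of order 3; residue -(420175/705624768)*sqrt(1605).
At 5/7 + (1/35)*sqrt(1605): a pole of order 3; residue (420175/705624768)*sqrt(1605).

Denominator factor (ρ**2 - 10*ρ/7 - 4/5)^3: discriminant 1284/245, real irrational roots 5/7 + (1/35)*sqrt(1605) and 5/7 - (1/35)*sqrt(1605); poles of order 3, moduli 5/7 + (1/35)*sqrt(1605) and -5/7 + (1/35)*sqrt(1605).
The radius of convergence is the smallest modulus among the singular points: -5/7 + (1/35)*sqrt(1605).
The factor ρ**2 - 10*ρ/7 - 4/5 splits as (ρ - a)(ρ - a') with a = 5/7 - (1/35)*sqrt(1605), a' = 5/7 + (1/35)*sqrt(1605). At the order-3 pole a set g(ρ) = (ρ - a)^3*f(ρ) = [1/4] / (ρ - a')^3.
Order-3 pole: residue = g''(a)/2; g''(5/7 - (1/35)*sqrt(1605)) = -(420175/352812384)*sqrt(1605), so the residue is -(420175/705624768)*sqrt(1605).
The factor ρ**2 - 10*ρ/7 - 4/5 splits as (ρ - a)(ρ - a') with a = 5/7 + (1/35)*sqrt(1605), a' = 5/7 - (1/35)*sqrt(1605). At the order-3 pole a set g(ρ) = (ρ - a)^3*f(ρ) = [1/4] / (ρ - a')^3.
Order-3 pole: residue = g''(a)/2; g''(5/7 + (1/35)*sqrt(1605)) = (420175/352812384)*sqrt(1605), so the residue is (420175/705624768)*sqrt(1605).
List the singular points by increasing real part (a conjugate pair: the negative imaginary part first).


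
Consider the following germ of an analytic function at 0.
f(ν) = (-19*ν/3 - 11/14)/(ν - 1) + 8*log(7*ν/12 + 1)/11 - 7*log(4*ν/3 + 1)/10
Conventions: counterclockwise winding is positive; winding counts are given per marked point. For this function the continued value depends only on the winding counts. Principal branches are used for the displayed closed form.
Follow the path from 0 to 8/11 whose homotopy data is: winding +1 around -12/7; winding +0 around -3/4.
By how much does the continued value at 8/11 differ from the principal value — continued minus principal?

Continued minus principal equals (16/11)*pi*i.

The rational part is single-valued and drops out of the difference; each branch term changes only by its own monodromy.
(8/11)*log(1 - ν/(-12/7)): each positive loop around -12/7 adds 2*pi*i to the log, so winding +1 contributes (8/11)*(1)*2*pi*i = (16/11)*pi*i.
(-7/10)*log(1 - ν/(-3/4)): winding 0 around -3/4, so this term returns to its principal value, contribution 0.
Summing the contributions at ν = 8/11 gives (16/11)*pi*i.


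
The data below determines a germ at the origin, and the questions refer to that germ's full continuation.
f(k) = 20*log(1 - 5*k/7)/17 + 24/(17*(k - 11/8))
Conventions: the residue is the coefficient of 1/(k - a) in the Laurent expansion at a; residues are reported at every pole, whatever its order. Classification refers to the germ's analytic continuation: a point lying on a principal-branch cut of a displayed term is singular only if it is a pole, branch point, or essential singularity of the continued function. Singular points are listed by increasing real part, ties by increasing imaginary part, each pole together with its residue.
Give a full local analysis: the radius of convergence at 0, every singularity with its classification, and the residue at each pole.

Denominator factor (k - 11/8): pole of order 1 at 11/8, modulus 11/8.
Branch term (20/17)*log(1 - k/(7/5)): its argument vanishes at k = 7/5, a logarithmic branch point, modulus 7/5.
The radius of convergence is the smallest modulus among the singular points: 11/8.
The branch term is analytic at 11/8 and contributes nothing to the residue; only the rational part matters.
At the order-1 pole 11/8 set g(k) = (k - (11/8))*(rational part) = 24/17.
Simple pole: residue = g(a) at a = 11/8, which is 24/17.
List the singular points by increasing real part (a conjugate pair: the negative imaginary part first).

Radius of convergence at 0: 11/8.
At 11/8: a pole of order 1; residue 24/17.
At 7/5: a logarithmic branch point.


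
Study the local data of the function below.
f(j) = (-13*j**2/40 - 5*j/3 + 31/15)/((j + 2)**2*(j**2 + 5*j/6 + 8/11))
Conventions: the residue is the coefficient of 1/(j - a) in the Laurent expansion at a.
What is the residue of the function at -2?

The residue is 51667/40804.

At the order-2 pole -2 set g(j) = (j - (-2))^2*f(j) = (-13*j**2/40 - 5*j/3 + 31/15)/(j**2 + 5*j/6 + 8/11).
Order-2 pole: residue = g'(a); g'(-2) = 51667/40804, so the residue is 51667/40804.


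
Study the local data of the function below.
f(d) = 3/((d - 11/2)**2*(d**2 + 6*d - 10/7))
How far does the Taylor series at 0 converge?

Denominator factor (d - 11/2)^2: pole of order 2 at 11/2, modulus 11/2.
Denominator factor (d**2 + 6*d - 10/7): discriminant 292/7, real irrational roots -3 + (1/7)*sqrt(511) and -3 - (1/7)*sqrt(511); poles of order 1, moduli -3 + (1/7)*sqrt(511) and 3 + (1/7)*sqrt(511).
The radius of convergence is the smallest modulus among the singular points: -3 + (1/7)*sqrt(511).

The radius of convergence is -3 + (1/7)*sqrt(511).


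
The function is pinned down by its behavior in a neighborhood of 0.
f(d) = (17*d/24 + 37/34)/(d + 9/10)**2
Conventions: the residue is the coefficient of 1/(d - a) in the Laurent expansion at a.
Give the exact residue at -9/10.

The residue is 17/24.

At the order-2 pole -9/10 set g(d) = (d - (-9/10))^2*f(d) = 17*d/24 + 37/34.
Order-2 pole: residue = g'(a); g'(-9/10) = 17/24, so the residue is 17/24.


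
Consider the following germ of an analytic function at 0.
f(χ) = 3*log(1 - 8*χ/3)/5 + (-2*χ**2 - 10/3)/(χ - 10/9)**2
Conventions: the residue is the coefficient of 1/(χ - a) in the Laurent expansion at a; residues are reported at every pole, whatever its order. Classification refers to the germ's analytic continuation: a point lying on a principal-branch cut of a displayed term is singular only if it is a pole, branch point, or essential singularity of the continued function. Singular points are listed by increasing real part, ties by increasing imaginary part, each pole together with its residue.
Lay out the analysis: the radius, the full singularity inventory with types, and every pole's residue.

Denominator factor (χ - 10/9)^2: pole of order 2 at 10/9, modulus 10/9.
Branch term (3/5)*log(1 - χ/(3/8)): its argument vanishes at χ = 3/8, a logarithmic branch point, modulus 3/8.
The radius of convergence is the smallest modulus among the singular points: 3/8.
The branch term is analytic at 10/9 and contributes nothing to the residue; only the rational part matters.
At the order-2 pole 10/9 set g(χ) = (χ - (10/9))^2*(rational part) = -2*χ**2 - 10/3.
Order-2 pole: residue = g'(a); g'(10/9) = -40/9, so the residue is -40/9.
List the singular points by increasing real part (a conjugate pair: the negative imaginary part first).

Radius of convergence at 0: 3/8.
At 3/8: a logarithmic branch point.
At 10/9: a pole of order 2; residue -40/9.


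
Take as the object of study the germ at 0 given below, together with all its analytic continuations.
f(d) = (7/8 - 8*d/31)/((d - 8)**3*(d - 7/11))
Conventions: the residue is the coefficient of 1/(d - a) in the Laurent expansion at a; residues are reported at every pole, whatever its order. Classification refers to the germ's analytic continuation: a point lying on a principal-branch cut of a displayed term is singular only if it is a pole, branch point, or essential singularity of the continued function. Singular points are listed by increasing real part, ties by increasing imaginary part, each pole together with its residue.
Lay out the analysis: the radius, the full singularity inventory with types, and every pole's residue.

Radius of convergence at 0: 7/11.
At 7/11: a pole of order 1; residue -234619/131797368.
At 8: a pole of order 3; residue 234619/131797368.

Denominator factor (d - 7/11): pole of order 1 at 7/11, modulus 7/11.
Denominator factor (d - 8)^3: pole of order 3 at 8, modulus 8.
The radius of convergence is the smallest modulus among the singular points: 7/11.
At the order-1 pole 7/11 set g(d) = (d - (7/11))*f(d) = (7/8 - 8*d/31)/(d - 8)**3.
Simple pole: residue = g(a) at a = 7/11, which is -234619/131797368.
At the order-3 pole 8 set g(d) = (d - (8))^3*f(d) = (7/8 - 8*d/31)/(d - 7/11).
Order-3 pole: residue = g''(a)/2; g''(8) = 234619/65898684, so the residue is 234619/131797368.
List the singular points by increasing real part (a conjugate pair: the negative imaginary part first).


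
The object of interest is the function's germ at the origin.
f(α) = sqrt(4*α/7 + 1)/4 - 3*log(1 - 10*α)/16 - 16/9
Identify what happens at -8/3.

The point is a regular point.

There is no denominator, hence no pole anywhere.
Branch term log(1 - α/(1/10)): argument at -8/3 is 83/3, nonzero, so -8/3 is not its branch point (a point on a principal cut is still regular for the continued germ).
Branch term sqrt(1 - α/(-7/4)): argument at -8/3 is -11/21, nonzero, so -8/3 is not its branch point (a point on a principal cut is still regular for the continued germ).
So the germ continues analytically to -8/3.


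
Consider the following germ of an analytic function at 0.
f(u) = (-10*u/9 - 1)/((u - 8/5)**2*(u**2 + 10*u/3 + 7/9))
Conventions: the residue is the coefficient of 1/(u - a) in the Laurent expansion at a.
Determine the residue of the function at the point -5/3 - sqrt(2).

The residue is -215500/3806401 + (565675/45676812)*sqrt(2).

The factor u**2 + 10*u/3 + 7/9 splits as (u - a)(u - a') with a = -5/3 - sqrt(2), a' = -5/3 + sqrt(2). At the order-1 pole a set g(u) = (u - a)*f(u) = [(-10*u/9 - 1)/(u - 8/5)**2] / (u - a').
Simple pole: residue = g(a) at a = -5/3 - sqrt(2), which is -215500/3806401 + (565675/45676812)*sqrt(2).


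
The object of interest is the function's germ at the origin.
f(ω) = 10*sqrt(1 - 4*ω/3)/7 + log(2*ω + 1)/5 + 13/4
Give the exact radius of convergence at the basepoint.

Branch term (1/5)*log(1 - ω/(-1/2)): its argument vanishes at ω = -1/2, a logarithmic branch point, modulus 1/2.
Branch term (10/7)*sqrt(1 - ω/(3/4)): its argument vanishes at ω = 3/4, a square-root branch point, modulus 3/4.
The radius of convergence is the smallest modulus among the singular points: 1/2.

The radius of convergence is 1/2.


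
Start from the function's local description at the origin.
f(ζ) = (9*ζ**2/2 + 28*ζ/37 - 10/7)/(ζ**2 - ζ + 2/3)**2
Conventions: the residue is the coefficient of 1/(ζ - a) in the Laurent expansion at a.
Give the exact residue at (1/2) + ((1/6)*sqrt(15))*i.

The residue is -((606/1295)*sqrt(15))*i.

The factor ζ**2 - ζ + 2/3 splits as (ζ - a)(ζ - a') with a = (1/2) + ((1/6)*sqrt(15))*i, a' = (1/2) - ((1/6)*sqrt(15))*i. At the order-2 pole a set g(ζ) = (ζ - a)^2*f(ζ) = [9*ζ**2/2 + 28*ζ/37 - 10/7] / (ζ - a')^2.
Order-2 pole: residue = g'(a); g'((1/2) + ((1/6)*sqrt(15))*i) = -((606/1295)*sqrt(15))*i, so the residue is -((606/1295)*sqrt(15))*i.


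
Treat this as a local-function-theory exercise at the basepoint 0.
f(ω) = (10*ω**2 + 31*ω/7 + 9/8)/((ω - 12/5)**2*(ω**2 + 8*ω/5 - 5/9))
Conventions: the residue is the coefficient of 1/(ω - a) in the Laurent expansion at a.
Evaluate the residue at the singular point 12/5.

The residue is 61407/165649.

At the order-2 pole 12/5 set g(ω) = (ω - (12/5))^2*f(ω) = (10*ω**2 + 31*ω/7 + 9/8)/(ω**2 + 8*ω/5 - 5/9).
Order-2 pole: residue = g'(a); g'(12/5) = 61407/165649, so the residue is 61407/165649.


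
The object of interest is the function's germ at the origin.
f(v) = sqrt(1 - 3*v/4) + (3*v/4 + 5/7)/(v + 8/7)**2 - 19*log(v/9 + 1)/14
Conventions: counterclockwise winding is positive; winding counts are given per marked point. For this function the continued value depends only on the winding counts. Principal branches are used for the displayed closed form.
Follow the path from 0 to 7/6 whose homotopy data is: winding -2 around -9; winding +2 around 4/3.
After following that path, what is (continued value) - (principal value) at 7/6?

The rational part is single-valued and drops out of the difference; each branch term changes only by its own monodromy.
(1)*sqrt(1 - v/(4/3)): winding +2 is even, the square root returns to the same sheet, contribution 0.
(-19/14)*log(1 - v/(-9)): each positive loop around -9 adds 2*pi*i to the log, so winding -2 contributes (-19/14)*(-2)*2*pi*i = (38/7)*pi*i.
Summing the contributions at v = 7/6 gives (38/7)*pi*i.

Continued minus principal equals (38/7)*pi*i.


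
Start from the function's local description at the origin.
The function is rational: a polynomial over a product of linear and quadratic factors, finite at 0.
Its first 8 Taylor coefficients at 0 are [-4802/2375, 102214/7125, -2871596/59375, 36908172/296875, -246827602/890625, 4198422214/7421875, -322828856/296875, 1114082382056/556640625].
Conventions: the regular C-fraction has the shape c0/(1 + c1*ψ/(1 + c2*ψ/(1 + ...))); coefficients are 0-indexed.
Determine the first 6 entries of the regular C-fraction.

Taylor coefficients (read off): a_0 = -4802/2375, a_1 = 102214/7125, a_2 = -2871596/59375, a_3 = 36908172/296875, a_4 = -246827602/890625, a_5 = 4198422214/7421875.
c0 = a_0 = -4802/2375. Peel one level at a time: if S = 1 + c*ψ/S' with S'(0) = 1, then c is the ψ-coefficient of S and S' = c*ψ/(S - 1).
S_1 = c0/f = 1 + (149/21)*ψ + (291307/11025)*ψ^2 + ...; c1 = 149/21.
S_2 = c1*ψ/(S_1 - 1) = 1 + (-291307/78225)*ψ + (37455894/13875625)*ψ^2 + ...; c2 = -291307/78225.
S_3 = c2*ψ/(S_2 - 1) = 1 + (786573774/1085118575)*ψ + (660758928753/2121494206225)*ψ^2 + ...; c3 = 786573774/1085118575.
S_4 = c3*ψ/(S_3 - 1) = 1 + (-95678406593/222676818642)*ψ + (669748846151/2921582664180)*ψ^2 + ...; c4 = -95678406593/222676818642.
S_5 = c4*ψ/(S_4 - 1) = 1 + (2039149/3822030)*ψ + ...; c5 = 2039149/3822030.

The regular C-fraction coefficients are [-4802/2375, 149/21, -291307/78225, 786573774/1085118575, -95678406593/222676818642, 2039149/3822030].


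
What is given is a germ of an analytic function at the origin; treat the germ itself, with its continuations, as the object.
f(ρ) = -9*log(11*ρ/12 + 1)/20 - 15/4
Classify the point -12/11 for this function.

The term (-9/20)*log(1 - ρ/(-12/11)) has argument 1 - -12/11/(-12/11) = 0 at -12/11: a logarithmic (infinitely-sheeted) branch point; the remaining terms are analytic or single-valued there.

The point is a logarithmic branch point.


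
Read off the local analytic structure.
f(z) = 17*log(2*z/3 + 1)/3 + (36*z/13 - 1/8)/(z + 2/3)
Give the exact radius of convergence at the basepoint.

The radius of convergence is 2/3.

Denominator factor (z + 2/3): pole of order 1 at -2/3, modulus 2/3.
Branch term (17/3)*log(1 - z/(-3/2)): its argument vanishes at z = -3/2, a logarithmic branch point, modulus 3/2.
The radius of convergence is the smallest modulus among the singular points: 2/3.


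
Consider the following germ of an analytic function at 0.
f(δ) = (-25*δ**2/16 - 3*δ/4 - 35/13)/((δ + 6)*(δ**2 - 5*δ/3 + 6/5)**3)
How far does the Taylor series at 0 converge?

Denominator factor (δ + 6): pole of order 1 at -6, modulus 6.
Denominator factor (δ**2 - 5*δ/3 + 6/5)^3: discriminant -91/45, complex-conjugate roots (5/6) + ((1/30)*sqrt(455))*i and (5/6) - ((1/30)*sqrt(455))*i; poles of order 3, moduli (1/5)*sqrt(30) and (1/5)*sqrt(30).
The radius of convergence is the smallest modulus among the singular points: (1/5)*sqrt(30).

The radius of convergence is (1/5)*sqrt(30).


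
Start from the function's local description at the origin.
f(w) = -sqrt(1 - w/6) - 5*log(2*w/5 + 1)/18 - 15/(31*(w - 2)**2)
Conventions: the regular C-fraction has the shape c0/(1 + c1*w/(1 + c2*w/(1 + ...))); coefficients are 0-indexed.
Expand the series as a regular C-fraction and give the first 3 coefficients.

Taylor coefficients (expand at 0): a_0 = -139/124, a_1 = -83/558, a_2 = -2903/44640.
c0 = a_0 = -139/124. Peel one level at a time: if S = 1 + c*w/S' with S'(0) = 1, then c is the w-coefficient of S and S' = c*w/(S - 1).
S_1 = c0/f = 1 + (-166/1251)*w + (-2529413/62600040)*w^2 + ...; c1 = -166/1251.
S_2 = c1*w/(S_1 - 1) = 1 + (-2529413/8306640)*w + ...; c2 = -2529413/8306640.

The regular C-fraction coefficients are [-139/124, -166/1251, -2529413/8306640].


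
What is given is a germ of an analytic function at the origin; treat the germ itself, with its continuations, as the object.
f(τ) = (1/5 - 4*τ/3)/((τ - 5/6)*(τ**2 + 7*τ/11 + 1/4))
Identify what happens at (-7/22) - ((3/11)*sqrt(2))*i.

The point is a pole of order 1.

The denominator factor τ**2 + 7*τ/11 + 1/4 vanishes at (-7/22) - ((3/11)*sqrt(2))*i and appears to the power 1; the numerator there equals (103/165) + ((4/11)*sqrt(2))*i, nonzero, and no other factor vanishes.
Hence a pole whose order is the multiplicity, 1.


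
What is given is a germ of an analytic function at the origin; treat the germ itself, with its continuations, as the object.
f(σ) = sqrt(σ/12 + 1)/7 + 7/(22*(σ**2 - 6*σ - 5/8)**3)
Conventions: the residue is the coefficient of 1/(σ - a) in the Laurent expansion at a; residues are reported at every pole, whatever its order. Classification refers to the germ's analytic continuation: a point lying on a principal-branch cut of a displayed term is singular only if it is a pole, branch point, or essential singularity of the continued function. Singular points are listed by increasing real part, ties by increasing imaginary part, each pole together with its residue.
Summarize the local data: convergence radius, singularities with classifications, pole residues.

Radius of convergence at 0: -3 + (1/4)*sqrt(154).
At -12: an algebraic (square-root) branch point.
At 3 - (1/4)*sqrt(154): a pole of order 3; residue -(12/717409)*sqrt(154).
At 3 + (1/4)*sqrt(154): a pole of order 3; residue (12/717409)*sqrt(154).

Denominator factor (σ**2 - 6*σ - 5/8)^3: discriminant 77/2, real irrational roots 3 + (1/4)*sqrt(154) and 3 - (1/4)*sqrt(154); poles of order 3, moduli 3 + (1/4)*sqrt(154) and -3 + (1/4)*sqrt(154).
Branch term (1/7)*sqrt(1 - σ/(-12)): its argument vanishes at σ = -12, a square-root branch point, modulus 12.
The radius of convergence is the smallest modulus among the singular points: -3 + (1/4)*sqrt(154).
The branch term is analytic at 3 - (1/4)*sqrt(154) and contributes nothing to the residue; only the rational part matters.
The factor σ**2 - 6*σ - 5/8 splits as (σ - a)(σ - a') with a = 3 - (1/4)*sqrt(154), a' = 3 + (1/4)*sqrt(154). At the order-3 pole a set g(σ) = (σ - a)^3*(rational part) = [7/22] / (σ - a')^3.
Order-3 pole: residue = g''(a)/2; g''(3 - (1/4)*sqrt(154)) = -(24/717409)*sqrt(154), so the residue is -(12/717409)*sqrt(154).
The branch term is analytic at 3 + (1/4)*sqrt(154) and contributes nothing to the residue; only the rational part matters.
The factor σ**2 - 6*σ - 5/8 splits as (σ - a)(σ - a') with a = 3 + (1/4)*sqrt(154), a' = 3 - (1/4)*sqrt(154). At the order-3 pole a set g(σ) = (σ - a)^3*(rational part) = [7/22] / (σ - a')^3.
Order-3 pole: residue = g''(a)/2; g''(3 + (1/4)*sqrt(154)) = (24/717409)*sqrt(154), so the residue is (12/717409)*sqrt(154).
List the singular points by increasing real part (a conjugate pair: the negative imaginary part first).


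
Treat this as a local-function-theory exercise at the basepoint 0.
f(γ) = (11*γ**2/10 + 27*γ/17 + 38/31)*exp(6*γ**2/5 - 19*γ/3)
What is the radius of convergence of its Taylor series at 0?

The factor exp(6*γ**2/5 - 19*γ/3) is entire and contributes no finite singular point.
The polynomial part has no poles.
No finite singular points: the Taylor series at 0 converges everywhere.

The radius of convergence is infinite.


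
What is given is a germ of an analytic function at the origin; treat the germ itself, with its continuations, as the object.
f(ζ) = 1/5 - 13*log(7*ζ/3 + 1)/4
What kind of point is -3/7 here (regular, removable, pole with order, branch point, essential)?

The point is a logarithmic branch point.

The term (-13/4)*log(1 - ζ/(-3/7)) has argument 1 - -3/7/(-3/7) = 0 at -3/7: a logarithmic (infinitely-sheeted) branch point; the remaining terms are analytic or single-valued there.


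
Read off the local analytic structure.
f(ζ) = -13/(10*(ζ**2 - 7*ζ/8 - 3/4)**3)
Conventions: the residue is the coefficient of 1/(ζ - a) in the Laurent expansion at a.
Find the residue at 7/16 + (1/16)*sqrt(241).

The residue is -(1277952/69987605)*sqrt(241).

The factor ζ**2 - 7*ζ/8 - 3/4 splits as (ζ - a)(ζ - a') with a = 7/16 + (1/16)*sqrt(241), a' = 7/16 - (1/16)*sqrt(241). At the order-3 pole a set g(ζ) = (ζ - a)^3*f(ζ) = [-13/10] / (ζ - a')^3.
Order-3 pole: residue = g''(a)/2; g''(7/16 + (1/16)*sqrt(241)) = -(2555904/69987605)*sqrt(241), so the residue is -(1277952/69987605)*sqrt(241).


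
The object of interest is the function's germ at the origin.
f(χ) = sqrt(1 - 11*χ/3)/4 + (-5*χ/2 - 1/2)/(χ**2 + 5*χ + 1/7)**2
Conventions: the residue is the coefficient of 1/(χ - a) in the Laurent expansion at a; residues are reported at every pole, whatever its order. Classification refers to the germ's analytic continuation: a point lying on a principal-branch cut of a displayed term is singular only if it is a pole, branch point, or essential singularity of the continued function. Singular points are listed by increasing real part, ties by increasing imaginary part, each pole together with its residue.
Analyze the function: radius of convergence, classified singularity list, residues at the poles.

Denominator factor (χ**2 + 5*χ + 1/7)^2: discriminant 171/7, real irrational roots -5/2 + (3/14)*sqrt(133) and -5/2 - (3/14)*sqrt(133); poles of order 2, moduli 5/2 - (3/14)*sqrt(133) and 5/2 + (3/14)*sqrt(133).
Branch term (1/4)*sqrt(1 - χ/(3/11)): its argument vanishes at χ = 3/11, a square-root branch point, modulus 3/11.
The radius of convergence is the smallest modulus among the singular points: 5/2 - (3/14)*sqrt(133).
The branch term is analytic at -5/2 - (3/14)*sqrt(133) and contributes nothing to the residue; only the rational part matters.
The factor χ**2 + 5*χ + 1/7 splits as (χ - a)(χ - a') with a = -5/2 - (3/14)*sqrt(133), a' = -5/2 + (3/14)*sqrt(133). At the order-2 pole a set g(χ) = (χ - a)^2*(rational part) = [-5*χ/2 - 1/2] / (χ - a')^2.
Order-2 pole: residue = g'(a); g'(-5/2 - (3/14)*sqrt(133)) = (161/19494)*sqrt(133), so the residue is (161/19494)*sqrt(133).
The branch term is analytic at -5/2 + (3/14)*sqrt(133) and contributes nothing to the residue; only the rational part matters.
The factor χ**2 + 5*χ + 1/7 splits as (χ - a)(χ - a') with a = -5/2 + (3/14)*sqrt(133), a' = -5/2 - (3/14)*sqrt(133). At the order-2 pole a set g(χ) = (χ - a)^2*(rational part) = [-5*χ/2 - 1/2] / (χ - a')^2.
Order-2 pole: residue = g'(a); g'(-5/2 + (3/14)*sqrt(133)) = -(161/19494)*sqrt(133), so the residue is -(161/19494)*sqrt(133).
List the singular points by increasing real part (a conjugate pair: the negative imaginary part first).

Radius of convergence at 0: 5/2 - (3/14)*sqrt(133).
At -5/2 - (3/14)*sqrt(133): a pole of order 2; residue (161/19494)*sqrt(133).
At -5/2 + (3/14)*sqrt(133): a pole of order 2; residue -(161/19494)*sqrt(133).
At 3/11: an algebraic (square-root) branch point.


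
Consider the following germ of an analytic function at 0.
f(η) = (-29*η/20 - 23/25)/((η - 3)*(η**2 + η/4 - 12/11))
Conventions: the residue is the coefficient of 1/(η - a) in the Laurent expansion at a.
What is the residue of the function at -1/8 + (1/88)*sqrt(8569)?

The residue is 5797/19050 + (6887/2967990)*sqrt(8569).

The factor η**2 + η/4 - 12/11 splits as (η - a)(η - a') with a = -1/8 + (1/88)*sqrt(8569), a' = -1/8 - (1/88)*sqrt(8569). At the order-1 pole a set g(η) = (η - a)*f(η) = [(-29*η/20 - 23/25)/(η - 3)] / (η - a').
Simple pole: residue = g(a) at a = -1/8 + (1/88)*sqrt(8569), which is 5797/19050 + (6887/2967990)*sqrt(8569).


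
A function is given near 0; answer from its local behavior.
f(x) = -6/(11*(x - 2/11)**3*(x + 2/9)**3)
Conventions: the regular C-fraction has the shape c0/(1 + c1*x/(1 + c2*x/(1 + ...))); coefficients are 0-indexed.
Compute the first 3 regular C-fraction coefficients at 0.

The regular C-fraction coefficients are [264627/32, -3, -95/4].

Taylor coefficients (expand at 0): a_0 = 264627/32, a_1 = 793881/32, a_2 = 84945267/128.
c0 = a_0 = 264627/32. Peel one level at a time: if S = 1 + c*x/S' with S'(0) = 1, then c is the x-coefficient of S and S' = c*x/(S - 1).
S_1 = c0/f = 1 + (-3)*x + (-285/4)*x^2 + ...; c1 = -3.
S_2 = c1*x/(S_1 - 1) = 1 + (-95/4)*x + ...; c2 = -95/4.


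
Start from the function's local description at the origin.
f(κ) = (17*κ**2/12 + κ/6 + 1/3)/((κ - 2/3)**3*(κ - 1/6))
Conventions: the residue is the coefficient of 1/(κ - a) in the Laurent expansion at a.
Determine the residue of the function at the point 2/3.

The residue is 173/54.

At the order-3 pole 2/3 set g(κ) = (κ - (2/3))^3*f(κ) = (17*κ**2/12 + κ/6 + 1/3)/(κ - 1/6).
Order-3 pole: residue = g''(a)/2; g''(2/3) = 173/27, so the residue is 173/54.


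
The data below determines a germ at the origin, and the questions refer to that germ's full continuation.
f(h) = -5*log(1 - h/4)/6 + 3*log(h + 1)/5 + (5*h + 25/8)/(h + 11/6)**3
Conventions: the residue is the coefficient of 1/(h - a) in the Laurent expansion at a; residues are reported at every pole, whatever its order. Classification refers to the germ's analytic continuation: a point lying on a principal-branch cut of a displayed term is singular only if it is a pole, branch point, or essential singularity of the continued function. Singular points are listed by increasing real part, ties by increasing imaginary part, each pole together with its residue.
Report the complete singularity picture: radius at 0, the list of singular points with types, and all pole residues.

Radius of convergence at 0: 1.
At -11/6: a pole of order 3; residue 0.
At -1: a logarithmic branch point.
At 4: a logarithmic branch point.

Denominator factor (h + 11/6)^3: pole of order 3 at -11/6, modulus 11/6.
Branch term (3/5)*log(1 - h/(-1)): its argument vanishes at h = -1, a logarithmic branch point, modulus 1.
Branch term (-5/6)*log(1 - h/(4)): its argument vanishes at h = 4, a logarithmic branch point, modulus 4.
The radius of convergence is the smallest modulus among the singular points: 1.
The branch terms are analytic at -11/6 and contribute nothing to the residue; only the rational part matters.
At the order-3 pole -11/6 set g(h) = (h - (-11/6))^3*(rational part) = 5*h + 25/8.
Order-3 pole: residue = g''(a)/2; g''(-11/6) = 0, so the residue is 0.
List the singular points by increasing real part (a conjugate pair: the negative imaginary part first).


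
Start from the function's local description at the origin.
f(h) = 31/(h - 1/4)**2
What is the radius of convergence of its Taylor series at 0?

Denominator factor (h - 1/4)^2: pole of order 2 at 1/4, modulus 1/4.
The radius of convergence is the smallest modulus among the singular points: 1/4.

The radius of convergence is 1/4.


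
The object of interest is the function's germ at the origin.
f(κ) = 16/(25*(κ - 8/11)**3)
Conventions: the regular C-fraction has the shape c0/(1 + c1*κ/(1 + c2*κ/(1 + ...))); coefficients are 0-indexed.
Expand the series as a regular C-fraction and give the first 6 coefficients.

Taylor coefficients (expand at 0): a_0 = -1331/800, a_1 = -43923/6400, a_2 = -483153/25600, a_3 = -1771561/40960, a_4 = -58461513/655360, a_5 = -4501536501/26214400.
c0 = a_0 = -1331/800. Peel one level at a time: if S = 1 + c*κ/S' with S'(0) = 1, then c is the κ-coefficient of S and S' = c*κ/(S - 1).
S_1 = c0/f = 1 + (-33/8)*κ + (363/64)*κ^2 + ...; c1 = -33/8.
S_2 = c1*κ/(S_1 - 1) = 1 + (11/8)*κ + (121/96)*κ^2 + ...; c2 = 11/8.
S_3 = c2*κ/(S_2 - 1) = 1 + (-11/12)*κ + (121/576)*κ^2 + ...; c3 = -11/12.
S_4 = c3*κ/(S_3 - 1) = 1 + (11/48)*κ + (121/768)*κ^2 + ...; c4 = 11/48.
S_5 = c4*κ/(S_4 - 1) = 1 + (-11/16)*κ + ...; c5 = -11/16.

The regular C-fraction coefficients are [-1331/800, -33/8, 11/8, -11/12, 11/48, -11/16].


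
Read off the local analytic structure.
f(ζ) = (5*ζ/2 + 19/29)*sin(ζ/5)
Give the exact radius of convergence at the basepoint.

The factor sin(ζ/5) is entire and contributes no finite singular point.
The polynomial part has no poles.
No finite singular points: the Taylor series at 0 converges everywhere.

The radius of convergence is infinite.


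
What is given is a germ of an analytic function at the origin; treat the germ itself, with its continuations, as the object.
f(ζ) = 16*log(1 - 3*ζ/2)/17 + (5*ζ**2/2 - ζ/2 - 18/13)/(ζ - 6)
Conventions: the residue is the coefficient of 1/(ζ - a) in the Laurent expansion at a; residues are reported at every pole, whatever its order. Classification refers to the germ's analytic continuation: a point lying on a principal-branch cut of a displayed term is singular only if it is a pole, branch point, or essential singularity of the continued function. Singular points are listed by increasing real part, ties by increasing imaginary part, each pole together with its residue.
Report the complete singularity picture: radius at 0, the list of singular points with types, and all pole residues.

Denominator factor (ζ - 6): pole of order 1 at 6, modulus 6.
Branch term (16/17)*log(1 - ζ/(2/3)): its argument vanishes at ζ = 2/3, a logarithmic branch point, modulus 2/3.
The radius of convergence is the smallest modulus among the singular points: 2/3.
The branch term is analytic at 6 and contributes nothing to the residue; only the rational part matters.
At the order-1 pole 6 set g(ζ) = (ζ - (6))*(rational part) = 5*ζ**2/2 - ζ/2 - 18/13.
Simple pole: residue = g(a) at a = 6, which is 1113/13.
List the singular points by increasing real part (a conjugate pair: the negative imaginary part first).

Radius of convergence at 0: 2/3.
At 2/3: a logarithmic branch point.
At 6: a pole of order 1; residue 1113/13.
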